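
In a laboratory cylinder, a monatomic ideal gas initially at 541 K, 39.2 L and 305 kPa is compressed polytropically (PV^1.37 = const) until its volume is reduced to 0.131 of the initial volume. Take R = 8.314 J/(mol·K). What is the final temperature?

1150 K

Polytropic n=1.37: T₂ = T₁(V₁/V₂)^(n−1) = 541×(7.63)^0.37 = 1150 K; P₂ = P₁(V₁/V₂)^n = 4940 kPa.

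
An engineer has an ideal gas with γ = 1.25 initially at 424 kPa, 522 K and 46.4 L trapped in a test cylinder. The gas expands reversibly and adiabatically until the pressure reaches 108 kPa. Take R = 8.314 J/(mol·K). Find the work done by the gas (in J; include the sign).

18800 J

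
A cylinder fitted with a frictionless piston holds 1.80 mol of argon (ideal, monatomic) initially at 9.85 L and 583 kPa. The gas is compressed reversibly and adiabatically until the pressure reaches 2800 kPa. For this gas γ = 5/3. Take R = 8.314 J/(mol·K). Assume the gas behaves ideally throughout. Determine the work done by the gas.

-7520 J

T₁ = P₁V₁/(nR) = 583×9.85/(1.80×8.314) = 384 K.
Adiabatic: T₂/T₁ = (P₂/P₁)^((γ−1)/γ) ⇒ T₂ = 384×(4.80)^0.400 = 719 K; V₂ = 3.84 L.
ΔU = nCvΔT = 1.80×12.5×(719−384) = 7520 J.
Q = 0 for an adiabatic process, so W = −ΔU = -7520 J.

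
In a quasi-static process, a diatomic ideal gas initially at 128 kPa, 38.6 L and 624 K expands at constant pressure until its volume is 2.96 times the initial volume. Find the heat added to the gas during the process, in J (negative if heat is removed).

n = P₁V₁/(RT₁) = 128×38.6/(8.314×624) = 0.952 mol.
Isobaric: P stays 128 kPa; V/T = const ⇒ T₂ = 1850 K, V₂ = 114 L.
W = PΔV = 128×(114−38.6) kPa·L = 9680 J.
ΔU = nCvΔT = 0.952×20.8×(1850−624) = 24200 J.
Q = ΔU + W = nCpΔT = 33900 J.

33900 J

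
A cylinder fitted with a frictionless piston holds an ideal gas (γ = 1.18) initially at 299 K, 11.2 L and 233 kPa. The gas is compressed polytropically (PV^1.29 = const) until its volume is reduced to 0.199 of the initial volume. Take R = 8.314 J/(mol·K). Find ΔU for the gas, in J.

8660 J

n = P₁V₁/(RT₁) = 233×11.2/(8.314×299) = 1.05 mol.
Polytropic n=1.29: T₂ = T₁(V₁/V₂)^(n−1) = 299×(5.03)^0.29 = 478 K; P₂ = P₁(V₁/V₂)^n = 1870 kPa.
For an ideal gas ΔU = nCvΔT with Cv = R/(γ−1) = 46.2 J/(mol·K).
ΔU = 1.05×46.2×(478−299) = 8660 J.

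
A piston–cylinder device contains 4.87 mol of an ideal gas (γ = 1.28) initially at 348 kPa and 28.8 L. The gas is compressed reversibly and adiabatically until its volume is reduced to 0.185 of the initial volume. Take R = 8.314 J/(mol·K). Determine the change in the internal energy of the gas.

21600 J

T₁ = P₁V₁/(nR) = 348×28.8/(4.87×8.314) = 248 K.
Adiabatic: TV^(γ−1) = const ⇒ T₂ = 248×(5.41)^0.280 = 397 K; PV^γ = const ⇒ P₂ = 3020 kPa.
For an ideal gas ΔU = nCvΔT with Cv = R/(γ−1) = 29.7 J/(mol·K).
ΔU = 4.87×29.7×(397−248) = 21600 J.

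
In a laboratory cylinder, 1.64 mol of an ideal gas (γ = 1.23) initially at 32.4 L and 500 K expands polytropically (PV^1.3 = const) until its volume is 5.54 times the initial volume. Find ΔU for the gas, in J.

-11900 J

P₁ = nRT₁/V₁ = 1.64×8.314×500/32.4 = 210 kPa.
Polytropic n=1.3: T₂ = T₁(V₁/V₂)^(n−1) = 500×(0.181)^0.30 = 299 K; P₂ = P₁(V₁/V₂)^n = 22.7 kPa.
For an ideal gas ΔU = nCvΔT with Cv = R/(γ−1) = 36.1 J/(mol·K).
ΔU = 1.64×36.1×(299−500) = -11900 J.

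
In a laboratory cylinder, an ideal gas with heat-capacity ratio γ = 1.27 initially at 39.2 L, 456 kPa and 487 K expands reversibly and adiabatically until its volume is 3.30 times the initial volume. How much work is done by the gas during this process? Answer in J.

18200 J

n = P₁V₁/(RT₁) = 456×39.2/(8.314×487) = 4.41 mol.
Adiabatic: TV^(γ−1) = const ⇒ T₂ = 487×(0.303)^0.270 = 353 K; PV^γ = const ⇒ P₂ = 100 kPa.
ΔU = nCvΔT = 4.41×30.8×(353−487) = -18200 J.
Q = 0 for an adiabatic process, so W = −ΔU = 18200 J.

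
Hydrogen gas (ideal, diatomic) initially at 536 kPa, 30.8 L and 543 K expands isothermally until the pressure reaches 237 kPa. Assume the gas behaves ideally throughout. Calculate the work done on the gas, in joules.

-13500 J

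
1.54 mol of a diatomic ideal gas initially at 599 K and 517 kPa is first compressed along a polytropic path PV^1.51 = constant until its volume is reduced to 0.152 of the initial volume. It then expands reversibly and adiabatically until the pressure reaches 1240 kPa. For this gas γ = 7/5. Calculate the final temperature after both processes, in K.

892 K

V₁ = nRT₁/P₁ = 1.54×8.314×599/517 = 14.8 L.
Step 1 — Polytropic n=1.51: T₂ = T₁(V₁/V₂)^(n−1) = 599×(6.58)^0.51 = 1570 K; P₂ = P₁(V₁/V₂)^n = 8890 kPa.
W = (P₁V₁−P₂V₂)/(n−1) = (517×14.8−8890×2.25)/0.51 = -24300 J.
ΔU = nCvΔT = 1.54×20.8×(1570−599) = 30900 J.
Q = ΔU + W = 6670 J.
State after step 1: P = 8890 kPa, V = 2.25 L, T = 1570 K.
Step 2 — Adiabatic: T₂/T₁ = (P₂/P₁)^((γ−1)/γ) ⇒ T₂ = 1570×(0.139)^0.286 = 892 K; V₂ = 9.21 L.
ΔU = nCvΔT = 1.54×20.8×(892−1570) = -21600 J.
Q = 0 for an adiabatic process, so W = −ΔU = 21600 J.
Net over both steps: W = -2700 J, Q = 6670 J, ΔU = 9370 J.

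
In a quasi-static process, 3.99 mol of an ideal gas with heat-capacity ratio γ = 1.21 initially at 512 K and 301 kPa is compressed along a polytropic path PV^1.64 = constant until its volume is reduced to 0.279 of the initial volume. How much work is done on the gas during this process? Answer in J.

33500 J

V₁ = nRT₁/P₁ = 3.99×8.314×512/301 = 56.4 L.
Polytropic n=1.64: T₂ = T₁(V₁/V₂)^(n−1) = 512×(3.58)^0.64 = 1160 K; P₂ = P₁(V₁/V₂)^n = 2440 kPa.
W = (P₁V₁−P₂V₂)/(n−1) = (301×56.4−2440×15.7)/0.64 = -33500 J.
Work done on the gas = −W_by = 33500 J.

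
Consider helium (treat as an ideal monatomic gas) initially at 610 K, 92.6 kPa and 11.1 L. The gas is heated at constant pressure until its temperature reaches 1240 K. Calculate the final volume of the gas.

Isobaric: P stays 92.6 kPa; V/T = const ⇒ T₂ = 1240 K, V₂ = 22.6 L.

22.6 L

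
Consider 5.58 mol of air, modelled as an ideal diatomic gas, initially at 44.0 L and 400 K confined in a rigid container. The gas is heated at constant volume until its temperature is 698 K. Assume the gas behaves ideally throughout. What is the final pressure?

736 kPa

P₁ = nRT₁/V₁ = 5.58×8.314×400/44.0 = 422 kPa.
Isochoric: V stays 44.0 L; P/T = const ⇒ T₂ = 698 K, P₂ = 736 kPa.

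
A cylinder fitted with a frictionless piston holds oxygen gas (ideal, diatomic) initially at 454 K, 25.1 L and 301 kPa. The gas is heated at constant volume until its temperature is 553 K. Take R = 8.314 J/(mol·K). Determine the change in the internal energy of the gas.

4120 J

n = P₁V₁/(RT₁) = 301×25.1/(8.314×454) = 2.00 mol.
Isochoric: V stays 25.1 L; P/T = const ⇒ T₂ = 553 K, P₂ = 367 kPa.
For an ideal gas ΔU = nCvΔT with Cv = (5/2)R = 20.8 J/(mol·K).
ΔU = 2.00×20.8×(553−454) = 4120 J.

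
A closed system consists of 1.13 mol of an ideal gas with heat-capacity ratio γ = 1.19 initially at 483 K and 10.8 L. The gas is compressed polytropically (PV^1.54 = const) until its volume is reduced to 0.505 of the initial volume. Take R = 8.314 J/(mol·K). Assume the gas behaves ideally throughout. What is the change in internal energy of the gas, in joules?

P₁ = nRT₁/V₁ = 1.13×8.314×483/10.8 = 420 kPa.
Polytropic n=1.54: T₂ = T₁(V₁/V₂)^(n−1) = 483×(1.98)^0.54 = 699 K; P₂ = P₁(V₁/V₂)^n = 1200 kPa.
For an ideal gas ΔU = nCvΔT with Cv = R/(γ−1) = 43.8 J/(mol·K).
ΔU = 1.13×43.8×(699−483) = 10700 J.

10700 J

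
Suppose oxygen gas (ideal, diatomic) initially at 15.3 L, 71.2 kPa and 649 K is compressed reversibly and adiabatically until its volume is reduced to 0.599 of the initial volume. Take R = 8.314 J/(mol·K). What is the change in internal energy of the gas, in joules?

620 J

n = P₁V₁/(RT₁) = 71.2×15.3/(8.314×649) = 0.202 mol.
Adiabatic: TV^(γ−1) = const ⇒ T₂ = 649×(1.67)^0.400 = 797 K; PV^γ = const ⇒ P₂ = 146 kPa.
For an ideal gas ΔU = nCvΔT with Cv = (5/2)R = 20.8 J/(mol·K).
ΔU = 0.202×20.8×(797−649) = 620 J.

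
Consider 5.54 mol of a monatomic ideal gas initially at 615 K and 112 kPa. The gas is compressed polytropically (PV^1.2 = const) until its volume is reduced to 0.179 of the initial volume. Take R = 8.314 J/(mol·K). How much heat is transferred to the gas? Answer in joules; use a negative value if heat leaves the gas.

-40700 J

V₁ = nRT₁/P₁ = 5.54×8.314×615/112 = 253 L.
Polytropic n=1.2: T₂ = T₁(V₁/V₂)^(n−1) = 615×(5.59)^0.20 = 868 K; P₂ = P₁(V₁/V₂)^n = 883 kPa.
W = (P₁V₁−P₂V₂)/(n−1) = (112×253−883×45.3)/0.20 = -58200 J.
ΔU = nCvΔT = 5.54×12.5×(868−615) = 17400 J.
Q = ΔU + W = -40700 J.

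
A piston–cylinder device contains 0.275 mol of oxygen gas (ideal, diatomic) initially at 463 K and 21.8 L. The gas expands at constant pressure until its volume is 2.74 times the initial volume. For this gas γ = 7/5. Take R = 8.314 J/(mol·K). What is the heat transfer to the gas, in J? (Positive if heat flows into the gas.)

6450 J

P₁ = nRT₁/V₁ = 0.275×8.314×463/21.8 = 48.6 kPa.
Isobaric: P stays 48.6 kPa; V/T = const ⇒ T₂ = 1270 K, V₂ = 59.7 L.
W = PΔV = 48.6×(59.7−21.8) kPa·L = 1840 J.
ΔU = nCvΔT = 0.275×20.8×(1270−463) = 4600 J.
Q = ΔU + W = nCpΔT = 6450 J.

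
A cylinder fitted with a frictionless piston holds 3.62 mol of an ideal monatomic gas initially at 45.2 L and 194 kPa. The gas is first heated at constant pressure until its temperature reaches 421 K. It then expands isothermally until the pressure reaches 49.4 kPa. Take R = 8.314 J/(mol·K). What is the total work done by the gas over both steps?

21200 J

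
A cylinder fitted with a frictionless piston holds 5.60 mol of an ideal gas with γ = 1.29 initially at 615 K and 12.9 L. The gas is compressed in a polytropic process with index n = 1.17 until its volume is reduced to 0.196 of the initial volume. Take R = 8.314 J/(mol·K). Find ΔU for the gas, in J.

31500 J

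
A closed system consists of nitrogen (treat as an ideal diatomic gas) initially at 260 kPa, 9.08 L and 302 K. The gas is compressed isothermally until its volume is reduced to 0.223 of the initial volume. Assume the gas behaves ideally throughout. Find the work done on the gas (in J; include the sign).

n = P₁V₁/(RT₁) = 260×9.08/(8.314×302) = 0.940 mol.
Isothermal: T stays 302 K; PV = const ⇒ V₂ = 2.02 L, P₂ = 1170 kPa.
W = nRT ln(V₂/V₁) = 0.940×8.314×302×ln(0.223) = -3540 J.
Work done on the gas = −W_by = 3540 J.

3540 J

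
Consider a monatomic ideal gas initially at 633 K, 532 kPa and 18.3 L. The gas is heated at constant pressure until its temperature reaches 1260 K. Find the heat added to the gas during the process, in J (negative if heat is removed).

24100 J

n = P₁V₁/(RT₁) = 532×18.3/(8.314×633) = 1.85 mol.
Isobaric: P stays 532 kPa; V/T = const ⇒ T₂ = 1260 K, V₂ = 36.4 L.
W = PΔV = 532×(36.4−18.3) kPa·L = 9640 J.
ΔU = nCvΔT = 1.85×12.5×(1260−633) = 14500 J.
Q = ΔU + W = nCpΔT = 24100 J.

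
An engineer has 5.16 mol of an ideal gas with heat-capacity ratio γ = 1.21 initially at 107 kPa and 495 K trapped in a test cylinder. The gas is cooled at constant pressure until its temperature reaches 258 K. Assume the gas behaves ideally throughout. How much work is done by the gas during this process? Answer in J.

V₁ = nRT₁/P₁ = 5.16×8.314×495/107 = 198 L.
Isobaric: P stays 107 kPa; V/T = const ⇒ T₂ = 258 K, V₂ = 103 L.
W = PΔV = 107×(103−198) kPa·L = -10200 J.

-10200 J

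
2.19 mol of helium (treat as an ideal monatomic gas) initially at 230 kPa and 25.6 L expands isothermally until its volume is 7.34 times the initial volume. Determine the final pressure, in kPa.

T₁ = P₁V₁/(nR) = 230×25.6/(2.19×8.314) = 323 K.
Isothermal: T stays 323 K; PV = const ⇒ V₂ = 188 L, P₂ = 31.3 kPa.

31.3 kPa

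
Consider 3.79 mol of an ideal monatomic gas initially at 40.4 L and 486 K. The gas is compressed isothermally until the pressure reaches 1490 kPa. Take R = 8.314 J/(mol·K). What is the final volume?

10.3 L

P₁ = nRT₁/V₁ = 3.79×8.314×486/40.4 = 379 kPa.
Isothermal: T stays 486 K; PV = const ⇒ V₂ = 10.3 L, P₂ = 1490 kPa.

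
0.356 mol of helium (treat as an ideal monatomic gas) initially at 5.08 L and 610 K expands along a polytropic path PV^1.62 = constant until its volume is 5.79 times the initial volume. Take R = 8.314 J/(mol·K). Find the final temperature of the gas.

205 K

P₁ = nRT₁/V₁ = 0.356×8.314×610/5.08 = 355 kPa.
Polytropic n=1.62: T₂ = T₁(V₁/V₂)^(n−1) = 610×(0.173)^0.62 = 205 K; P₂ = P₁(V₁/V₂)^n = 20.7 kPa.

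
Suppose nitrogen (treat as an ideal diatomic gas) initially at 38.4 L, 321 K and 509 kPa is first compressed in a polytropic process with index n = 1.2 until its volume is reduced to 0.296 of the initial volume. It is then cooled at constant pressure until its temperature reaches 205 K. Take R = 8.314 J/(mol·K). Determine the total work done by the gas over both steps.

n = P₁V₁/(RT₁) = 509×38.4/(8.314×321) = 7.32 mol.
Step 1 — Polytropic n=1.2: T₂ = T₁(V₁/V₂)^(n−1) = 321×(3.38)^0.20 = 409 K; P₂ = P₁(V₁/V₂)^n = 2190 kPa.
W = (P₁V₁−P₂V₂)/(n−1) = (509×38.4−2190×11.4)/0.20 = -26900 J.
ΔU = nCvΔT = 7.32×20.8×(409−321) = 13500 J.
Q = ΔU + W = -13500 J.
State after step 1: P = 2190 kPa, V = 11.4 L, T = 409 K.
Step 2 — Isobaric: P stays 2190 kPa; V/T = const ⇒ T₂ = 205 K, V₂ = 5.69 L.
W = PΔV = 2190×(5.69−11.4) kPa·L = -12500 J.
ΔU = nCvΔT = 7.32×20.8×(205−409) = -31100 J.
Q = ΔU + W = nCpΔT = -43600 J.
Net over both steps: W = -39400 J, Q = -57100 J, ΔU = -17700 J.

-39400 J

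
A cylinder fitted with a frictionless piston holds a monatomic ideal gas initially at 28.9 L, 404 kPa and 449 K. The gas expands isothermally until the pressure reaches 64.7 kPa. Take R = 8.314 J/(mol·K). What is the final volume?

180 L

Isothermal: T stays 449 K; PV = const ⇒ V₂ = 180 L, P₂ = 64.7 kPa.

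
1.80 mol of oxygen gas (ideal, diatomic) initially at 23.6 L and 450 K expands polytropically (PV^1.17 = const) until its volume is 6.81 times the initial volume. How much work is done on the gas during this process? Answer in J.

P₁ = nRT₁/V₁ = 1.80×8.314×450/23.6 = 285 kPa.
Polytropic n=1.17: T₂ = T₁(V₁/V₂)^(n−1) = 450×(0.147)^0.17 = 325 K; P₂ = P₁(V₁/V₂)^n = 30.2 kPa.
W = (P₁V₁−P₂V₂)/(n−1) = (285×23.6−30.2×161)/0.17 = 11000 J.
Work done on the gas = −W_by = -11000 J.

-11000 J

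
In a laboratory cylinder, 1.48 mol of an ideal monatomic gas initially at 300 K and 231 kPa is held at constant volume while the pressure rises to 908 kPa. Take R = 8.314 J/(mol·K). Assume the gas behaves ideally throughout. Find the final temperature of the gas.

1180 K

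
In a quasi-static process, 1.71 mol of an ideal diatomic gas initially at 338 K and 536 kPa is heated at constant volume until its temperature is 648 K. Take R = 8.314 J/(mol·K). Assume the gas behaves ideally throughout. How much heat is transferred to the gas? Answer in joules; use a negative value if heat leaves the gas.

V₁ = nRT₁/P₁ = 1.71×8.314×338/536 = 8.97 L.
Isochoric: V stays 8.97 L; P/T = const ⇒ T₂ = 648 K, P₂ = 1030 kPa.
W = 0 (no volume change).
ΔU = nCvΔT = 1.71×20.8×(648−338) = 11000 J.
Q = ΔU = 11000 J.

11000 J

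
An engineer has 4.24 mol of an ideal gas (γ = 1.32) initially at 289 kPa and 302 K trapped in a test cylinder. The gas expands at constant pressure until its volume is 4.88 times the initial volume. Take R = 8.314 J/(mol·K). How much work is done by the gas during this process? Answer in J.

41300 J

V₁ = nRT₁/P₁ = 4.24×8.314×302/289 = 36.8 L.
Isobaric: P stays 289 kPa; V/T = const ⇒ T₂ = 1470 K, V₂ = 180 L.
W = PΔV = 289×(180−36.8) kPa·L = 41300 J.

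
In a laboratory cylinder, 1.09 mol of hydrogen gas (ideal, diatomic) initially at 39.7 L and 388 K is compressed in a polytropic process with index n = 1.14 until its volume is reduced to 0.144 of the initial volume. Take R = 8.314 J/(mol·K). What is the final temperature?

509 K

P₁ = nRT₁/V₁ = 1.09×8.314×388/39.7 = 88.6 kPa.
Polytropic n=1.14: T₂ = T₁(V₁/V₂)^(n−1) = 388×(6.94)^0.14 = 509 K; P₂ = P₁(V₁/V₂)^n = 807 kPa.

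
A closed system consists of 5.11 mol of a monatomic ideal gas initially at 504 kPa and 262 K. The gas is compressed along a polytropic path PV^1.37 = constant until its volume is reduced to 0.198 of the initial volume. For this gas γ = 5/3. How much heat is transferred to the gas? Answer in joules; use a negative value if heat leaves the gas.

V₁ = nRT₁/P₁ = 5.11×8.314×262/504 = 22.1 L.
Polytropic n=1.37: T₂ = T₁(V₁/V₂)^(n−1) = 262×(5.05)^0.37 = 477 K; P₂ = P₁(V₁/V₂)^n = 4630 kPa.
W = (P₁V₁−P₂V₂)/(n−1) = (504×22.1−4630×4.37)/0.37 = -24700 J.
ΔU = nCvΔT = 5.11×12.5×(477−262) = 13700 J.
Q = ΔU + W = -11000 J.

-11000 J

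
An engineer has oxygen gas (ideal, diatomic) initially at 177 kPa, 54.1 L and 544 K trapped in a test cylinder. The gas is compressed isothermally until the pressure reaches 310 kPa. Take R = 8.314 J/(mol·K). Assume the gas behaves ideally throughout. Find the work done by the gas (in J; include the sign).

n = P₁V₁/(RT₁) = 177×54.1/(8.314×544) = 2.12 mol.
Isothermal: T stays 544 K; PV = const ⇒ V₂ = 30.9 L, P₂ = 310 kPa.
W = nRT ln(V₂/V₁) = 2.12×8.314×544×ln(0.571) = -5370 J.

-5370 J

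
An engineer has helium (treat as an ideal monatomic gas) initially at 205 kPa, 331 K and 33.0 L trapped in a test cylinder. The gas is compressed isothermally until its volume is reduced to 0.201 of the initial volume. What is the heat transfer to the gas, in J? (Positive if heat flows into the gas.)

n = P₁V₁/(RT₁) = 205×33.0/(8.314×331) = 2.46 mol.
Isothermal: T stays 331 K; PV = const ⇒ V₂ = 6.63 L, P₂ = 1020 kPa.
ΔU = 0 (ideal gas, T constant).
W = nRT ln(V₂/V₁) = 2.46×8.314×331×ln(0.201) = -10900 J.
Q = ΔU + W = -10900 J.

-10900 J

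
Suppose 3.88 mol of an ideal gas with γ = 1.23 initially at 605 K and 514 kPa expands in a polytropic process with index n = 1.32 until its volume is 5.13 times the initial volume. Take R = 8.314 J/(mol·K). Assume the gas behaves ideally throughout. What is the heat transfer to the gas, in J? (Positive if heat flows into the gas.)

V₁ = nRT₁/P₁ = 3.88×8.314×605/514 = 38.0 L.
Polytropic n=1.32: T₂ = T₁(V₁/V₂)^(n−1) = 605×(0.195)^0.32 = 359 K; P₂ = P₁(V₁/V₂)^n = 59.4 kPa.
W = (P₁V₁−P₂V₂)/(n−1) = (514×38.0−59.4×195)/0.32 = 24800 J.
ΔU = nCvΔT = 3.88×36.1×(359−605) = -34600 J.
Q = ΔU + W = -9720 J.

-9720 J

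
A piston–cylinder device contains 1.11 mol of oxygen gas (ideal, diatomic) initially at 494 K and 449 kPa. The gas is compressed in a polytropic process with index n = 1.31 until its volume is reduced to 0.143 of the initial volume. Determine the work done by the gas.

V₁ = nRT₁/P₁ = 1.11×8.314×494/449 = 10.2 L.
Polytropic n=1.31: T₂ = T₁(V₁/V₂)^(n−1) = 494×(6.99)^0.31 = 903 K; P₂ = P₁(V₁/V₂)^n = 5740 kPa.
W = (P₁V₁−P₂V₂)/(n−1) = (449×10.2−5740×1.45)/0.31 = -12200 J.

-12200 J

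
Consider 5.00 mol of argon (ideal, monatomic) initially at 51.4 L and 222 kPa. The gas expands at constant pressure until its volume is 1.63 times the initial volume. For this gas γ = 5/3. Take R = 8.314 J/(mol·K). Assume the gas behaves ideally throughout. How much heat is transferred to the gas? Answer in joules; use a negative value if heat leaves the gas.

T₁ = P₁V₁/(nR) = 222×51.4/(5.00×8.314) = 274 K.
Isobaric: P stays 222 kPa; V/T = const ⇒ T₂ = 447 K, V₂ = 83.8 L.
W = PΔV = 222×(83.8−51.4) kPa·L = 7190 J.
ΔU = nCvΔT = 5.00×12.5×(447−274) = 10800 J.
Q = ΔU + W = nCpΔT = 18000 J.

18000 J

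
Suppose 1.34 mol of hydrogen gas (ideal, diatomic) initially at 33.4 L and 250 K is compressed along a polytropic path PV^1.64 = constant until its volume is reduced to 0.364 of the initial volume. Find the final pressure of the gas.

P₁ = nRT₁/V₁ = 1.34×8.314×250/33.4 = 83.4 kPa.
Polytropic n=1.64: T₂ = T₁(V₁/V₂)^(n−1) = 250×(2.75)^0.64 = 477 K; P₂ = P₁(V₁/V₂)^n = 437 kPa.

437 kPa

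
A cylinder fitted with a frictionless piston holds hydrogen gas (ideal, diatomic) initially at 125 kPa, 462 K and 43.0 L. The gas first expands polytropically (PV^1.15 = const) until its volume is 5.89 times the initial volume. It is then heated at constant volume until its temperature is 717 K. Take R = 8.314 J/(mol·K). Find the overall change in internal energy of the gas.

n = P₁V₁/(RT₁) = 125×43.0/(8.314×462) = 1.40 mol.
Step 1 — Polytropic n=1.15: T₂ = T₁(V₁/V₂)^(n−1) = 462×(0.170)^0.15 = 354 K; P₂ = P₁(V₁/V₂)^n = 16.3 kPa.
W = (P₁V₁−P₂V₂)/(n−1) = (125×43.0−16.3×253)/0.15 = 8370 J.
ΔU = nCvΔT = 1.40×20.8×(354−462) = -3140 J.
Q = ΔU + W = 5230 J.
State after step 1: P = 16.3 kPa, V = 253 L, T = 354 K.
Step 2 — Isochoric: V stays 253 L; P/T = const ⇒ T₂ = 717 K, P₂ = 32.9 kPa.
W = 0 (no volume change).
ΔU = nCvΔT = 1.40×20.8×(717−354) = 10600 J.
Q = ΔU = 10600 J.
Net over both steps: W = 8370 J, Q = 15800 J, ΔU = 7420 J.

7420 J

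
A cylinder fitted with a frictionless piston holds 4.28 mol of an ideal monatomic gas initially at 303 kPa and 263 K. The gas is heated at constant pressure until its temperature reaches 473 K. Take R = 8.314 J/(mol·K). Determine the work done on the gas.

-7470 J

V₁ = nRT₁/P₁ = 4.28×8.314×263/303 = 30.9 L.
Isobaric: P stays 303 kPa; V/T = const ⇒ T₂ = 473 K, V₂ = 55.5 L.
W = PΔV = 303×(55.5−30.9) kPa·L = 7470 J.
Work done on the gas = −W_by = -7470 J.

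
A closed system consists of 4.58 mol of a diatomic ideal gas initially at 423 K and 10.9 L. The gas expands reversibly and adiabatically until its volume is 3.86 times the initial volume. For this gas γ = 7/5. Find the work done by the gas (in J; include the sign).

P₁ = nRT₁/V₁ = 4.58×8.314×423/10.9 = 1480 kPa.
Adiabatic: TV^(γ−1) = const ⇒ T₂ = 423×(0.259)^0.400 = 246 K; PV^γ = const ⇒ P₂ = 223 kPa.
ΔU = nCvΔT = 4.58×20.8×(246−423) = -16800 J.
Q = 0 for an adiabatic process, so W = −ΔU = 16800 J.

16800 J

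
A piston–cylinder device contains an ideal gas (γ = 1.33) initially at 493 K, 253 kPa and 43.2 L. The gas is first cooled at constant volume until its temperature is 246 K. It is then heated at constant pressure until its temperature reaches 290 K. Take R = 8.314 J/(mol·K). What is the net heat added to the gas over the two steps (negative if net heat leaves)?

n = P₁V₁/(RT₁) = 253×43.2/(8.314×493) = 2.67 mol.
Step 1 — Isochoric: V stays 43.2 L; P/T = const ⇒ T₂ = 246 K, P₂ = 126 kPa.
W = 0 (no volume change).
ΔU = nCvΔT = 2.67×25.2×(246−493) = -16600 J.
Q = ΔU = -16600 J.
State after step 1: P = 126 kPa, V = 43.2 L, T = 246 K.
Step 2 — Isobaric: P stays 126 kPa; V/T = const ⇒ T₂ = 290 K, V₂ = 50.9 L.
W = PΔV = 126×(50.9−43.2) kPa·L = 975 J.
ΔU = nCvΔT = 2.67×25.2×(290−246) = 2960 J.
Q = ΔU + W = nCpΔT = 3930 J.
Net over both steps: W = 975 J, Q = -12700 J, ΔU = -13600 J.

-12700 J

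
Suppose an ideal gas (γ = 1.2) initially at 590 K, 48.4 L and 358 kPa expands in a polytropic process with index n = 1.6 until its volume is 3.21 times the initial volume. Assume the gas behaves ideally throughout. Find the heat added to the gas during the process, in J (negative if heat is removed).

n = P₁V₁/(RT₁) = 358×48.4/(8.314×590) = 3.53 mol.
Polytropic n=1.6: T₂ = T₁(V₁/V₂)^(n−1) = 590×(0.312)^0.60 = 293 K; P₂ = P₁(V₁/V₂)^n = 55.4 kPa.
W = (P₁V₁−P₂V₂)/(n−1) = (358×48.4−55.4×155)/0.60 = 14500 J.
ΔU = nCvΔT = 3.53×41.6×(293−590) = -43600 J.
Q = ΔU + W = -29100 J.

-29100 J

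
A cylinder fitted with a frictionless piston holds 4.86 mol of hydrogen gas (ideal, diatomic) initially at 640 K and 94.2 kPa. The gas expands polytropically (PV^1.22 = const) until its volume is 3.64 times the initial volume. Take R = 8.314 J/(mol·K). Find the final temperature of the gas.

482 K

V₁ = nRT₁/P₁ = 4.86×8.314×640/94.2 = 275 L.
Polytropic n=1.22: T₂ = T₁(V₁/V₂)^(n−1) = 640×(0.275)^0.22 = 482 K; P₂ = P₁(V₁/V₂)^n = 19.5 kPa.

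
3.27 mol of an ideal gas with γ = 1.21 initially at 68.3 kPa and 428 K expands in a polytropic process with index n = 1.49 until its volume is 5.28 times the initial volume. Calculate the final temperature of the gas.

189 K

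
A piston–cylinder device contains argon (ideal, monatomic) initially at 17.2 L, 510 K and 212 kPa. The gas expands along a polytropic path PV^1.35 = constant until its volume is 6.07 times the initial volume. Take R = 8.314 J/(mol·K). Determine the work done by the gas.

n = P₁V₁/(RT₁) = 212×17.2/(8.314×510) = 0.860 mol.
Polytropic n=1.35: T₂ = T₁(V₁/V₂)^(n−1) = 510×(0.165)^0.35 = 271 K; P₂ = P₁(V₁/V₂)^n = 18.6 kPa.
W = (P₁V₁−P₂V₂)/(n−1) = (212×17.2−18.6×104)/0.35 = 4880 J.

4880 J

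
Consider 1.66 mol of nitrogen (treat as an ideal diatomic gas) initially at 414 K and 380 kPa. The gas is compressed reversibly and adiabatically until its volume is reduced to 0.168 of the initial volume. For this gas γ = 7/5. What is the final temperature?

V₁ = nRT₁/P₁ = 1.66×8.314×414/380 = 15.0 L.
Adiabatic: TV^(γ−1) = const ⇒ T₂ = 414×(5.95)^0.400 = 845 K; PV^γ = const ⇒ P₂ = 4620 kPa.

845 K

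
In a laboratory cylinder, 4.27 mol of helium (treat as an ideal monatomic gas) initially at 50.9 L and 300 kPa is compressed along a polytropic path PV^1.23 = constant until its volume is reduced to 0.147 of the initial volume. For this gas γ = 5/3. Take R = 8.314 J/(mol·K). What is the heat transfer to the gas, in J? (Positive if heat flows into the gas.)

-24100 J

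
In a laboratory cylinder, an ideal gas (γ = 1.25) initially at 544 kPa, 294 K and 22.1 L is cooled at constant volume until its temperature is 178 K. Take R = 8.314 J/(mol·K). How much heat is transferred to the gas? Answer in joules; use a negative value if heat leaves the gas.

n = P₁V₁/(RT₁) = 544×22.1/(8.314×294) = 4.92 mol.
Isochoric: V stays 22.1 L; P/T = const ⇒ T₂ = 178 K, P₂ = 329 kPa.
W = 0 (no volume change).
ΔU = nCvΔT = 4.92×33.3×(178−294) = -19000 J.
Q = ΔU = -19000 J.

-19000 J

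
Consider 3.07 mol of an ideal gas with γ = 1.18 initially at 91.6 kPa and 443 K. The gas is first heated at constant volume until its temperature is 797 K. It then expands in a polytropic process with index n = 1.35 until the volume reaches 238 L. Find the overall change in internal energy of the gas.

27000 J

V₁ = nRT₁/P₁ = 3.07×8.314×443/91.6 = 123 L.
Step 1 — Isochoric: V stays 123 L; P/T = const ⇒ T₂ = 797 K, P₂ = 165 kPa.
W = 0 (no volume change).
ΔU = nCvΔT = 3.07×46.2×(797−443) = 50200 J.
Q = ΔU = 50200 J.
State after step 1: P = 165 kPa, V = 123 L, T = 797 K.
Step 2 — Polytropic n=1.35: T₂ = T₁(V₁/V₂)^(n−1) = 797×(0.519)^0.35 = 633 K; P₂ = P₁(V₁/V₂)^n = 67.9 kPa.
W = (P₁V₁−P₂V₂)/(n−1) = (165×123−67.9×238)/0.35 = 11900 J.
ΔU = nCvΔT = 3.07×46.2×(633−797) = -23200 J.
Q = ΔU + W = -11300 J.
Net over both steps: W = 11900 J, Q = 38900 J, ΔU = 27000 J.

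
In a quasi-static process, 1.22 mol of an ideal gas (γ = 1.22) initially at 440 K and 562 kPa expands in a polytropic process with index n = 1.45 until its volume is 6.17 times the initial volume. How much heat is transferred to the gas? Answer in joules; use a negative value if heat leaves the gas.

V₁ = nRT₁/P₁ = 1.22×8.314×440/562 = 7.94 L.
Polytropic n=1.45: T₂ = T₁(V₁/V₂)^(n−1) = 440×(0.162)^0.45 = 194 K; P₂ = P₁(V₁/V₂)^n = 40.2 kPa.
W = (P₁V₁−P₂V₂)/(n−1) = (562×7.94−40.2×49.0)/0.45 = 5540 J.
ΔU = nCvΔT = 1.22×37.8×(194−440) = -11300 J.
Q = ΔU + W = -5800 J.

-5800 J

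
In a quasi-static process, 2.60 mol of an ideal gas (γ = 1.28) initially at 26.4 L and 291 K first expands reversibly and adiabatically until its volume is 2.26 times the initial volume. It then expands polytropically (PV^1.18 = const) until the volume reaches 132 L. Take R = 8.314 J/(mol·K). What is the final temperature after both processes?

P₁ = nRT₁/V₁ = 2.60×8.314×291/26.4 = 238 kPa.
Step 1 — Adiabatic: TV^(γ−1) = const ⇒ T₂ = 291×(0.442)^0.280 = 232 K; PV^γ = const ⇒ P₂ = 83.9 kPa.
ΔU = nCvΔT = 2.60×29.7×(232−291) = -4590 J.
Q = 0 for an adiabatic process, so W = −ΔU = 4590 J.
State after step 1: P = 83.9 kPa, V = 59.7 L, T = 232 K.
Step 2 — Polytropic n=1.18: T₂ = T₁(V₁/V₂)^(n−1) = 232×(0.452)^0.18 = 201 K; P₂ = P₁(V₁/V₂)^n = 32.9 kPa.
W = (P₁V₁−P₂V₂)/(n−1) = (83.9×59.7−32.9×132)/0.18 = 3700 J.
ΔU = nCvΔT = 2.60×29.7×(201−232) = -2380 J.
Q = ΔU + W = 1320 J.
Net over both steps: W = 8290 J, Q = 1320 J, ΔU = -6970 J.

201 K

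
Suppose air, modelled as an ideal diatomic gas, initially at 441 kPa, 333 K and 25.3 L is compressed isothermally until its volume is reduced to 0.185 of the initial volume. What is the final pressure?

Isothermal: T stays 333 K; PV = const ⇒ V₂ = 4.68 L, P₂ = 2380 kPa.

2380 kPa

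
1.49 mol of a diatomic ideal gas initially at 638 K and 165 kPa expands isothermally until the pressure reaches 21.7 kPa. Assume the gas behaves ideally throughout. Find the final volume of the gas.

364 L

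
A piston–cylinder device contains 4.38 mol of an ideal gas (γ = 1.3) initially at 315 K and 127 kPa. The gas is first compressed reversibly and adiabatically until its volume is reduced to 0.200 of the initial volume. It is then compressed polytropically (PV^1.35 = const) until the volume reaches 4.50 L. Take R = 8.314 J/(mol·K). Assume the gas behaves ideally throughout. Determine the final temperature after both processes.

830 K

V₁ = nRT₁/P₁ = 4.38×8.314×315/127 = 90.3 L.
Step 1 — Adiabatic: TV^(γ−1) = const ⇒ T₂ = 315×(5.00)^0.300 = 511 K; PV^γ = const ⇒ P₂ = 1030 kPa.
ΔU = nCvΔT = 4.38×27.7×(511−315) = 23700 J.
Q = 0 for an adiabatic process, so W = −ΔU = -23700 J.
State after step 1: P = 1030 kPa, V = 18.1 L, T = 511 K.
Step 2 — Polytropic n=1.35: T₂ = T₁(V₁/V₂)^(n−1) = 511×(4.01)^0.35 = 830 K; P₂ = P₁(V₁/V₂)^n = 6720 kPa.
W = (P₁V₁−P₂V₂)/(n−1) = (1030×18.1−6720×4.50)/0.35 = -33300 J.
ΔU = nCvΔT = 4.38×27.7×(830−511) = 38800 J.
Q = ΔU + W = 5550 J.
Net over both steps: W = -57000 J, Q = 5550 J, ΔU = 62600 J.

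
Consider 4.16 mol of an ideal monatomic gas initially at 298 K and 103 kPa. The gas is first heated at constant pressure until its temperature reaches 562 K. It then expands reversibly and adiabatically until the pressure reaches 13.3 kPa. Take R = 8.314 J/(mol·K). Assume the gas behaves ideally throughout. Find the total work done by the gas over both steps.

V₁ = nRT₁/P₁ = 4.16×8.314×298/103 = 100 L.
Step 1 — Isobaric: P stays 103 kPa; V/T = const ⇒ T₂ = 562 K, V₂ = 189 L.
W = PΔV = 103×(189−100) kPa·L = 9130 J.
ΔU = nCvΔT = 4.16×12.5×(562−298) = 13700 J.
Q = ΔU + W = nCpΔT = 22800 J.
State after step 1: P = 103 kPa, V = 189 L, T = 562 K.
Step 2 — Adiabatic: T₂/T₁ = (P₂/P₁)^((γ−1)/γ) ⇒ T₂ = 562×(0.129)^0.400 = 248 K; V₂ = 644 L.
ΔU = nCvΔT = 4.16×12.5×(248−562) = -16300 J.
Q = 0 for an adiabatic process, so W = −ΔU = 16300 J.
Net over both steps: W = 25400 J, Q = 22800 J, ΔU = -2600 J.

25400 J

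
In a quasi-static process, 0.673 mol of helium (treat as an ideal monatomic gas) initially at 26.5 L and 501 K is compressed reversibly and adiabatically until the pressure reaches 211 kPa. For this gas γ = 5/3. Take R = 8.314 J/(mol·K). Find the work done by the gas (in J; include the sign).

-1340 J

P₁ = nRT₁/V₁ = 0.673×8.314×501/26.5 = 106 kPa.
Adiabatic: T₂/T₁ = (P₂/P₁)^((γ−1)/γ) ⇒ T₂ = 501×(1.99)^0.400 = 660 K; V₂ = 17.5 L.
ΔU = nCvΔT = 0.673×12.5×(660−501) = 1340 J.
Q = 0 for an adiabatic process, so W = −ΔU = -1340 J.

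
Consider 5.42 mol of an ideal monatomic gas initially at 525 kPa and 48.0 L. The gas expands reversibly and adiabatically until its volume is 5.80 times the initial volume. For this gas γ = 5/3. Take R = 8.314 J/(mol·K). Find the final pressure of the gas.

28.0 kPa

T₁ = P₁V₁/(nR) = 525×48.0/(5.42×8.314) = 559 K.
Adiabatic: TV^(γ−1) = const ⇒ T₂ = 559×(0.172)^0.667 = 173 K; PV^γ = const ⇒ P₂ = 28.0 kPa.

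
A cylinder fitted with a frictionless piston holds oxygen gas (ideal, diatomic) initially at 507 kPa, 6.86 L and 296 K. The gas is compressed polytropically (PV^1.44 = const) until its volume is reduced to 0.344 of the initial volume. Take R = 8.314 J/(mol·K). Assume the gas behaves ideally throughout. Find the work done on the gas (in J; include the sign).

4740 J

n = P₁V₁/(RT₁) = 507×6.86/(8.314×296) = 1.41 mol.
Polytropic n=1.44: T₂ = T₁(V₁/V₂)^(n−1) = 296×(2.91)^0.44 = 473 K; P₂ = P₁(V₁/V₂)^n = 2360 kPa.
W = (P₁V₁−P₂V₂)/(n−1) = (507×6.86−2360×2.36)/0.44 = -4740 J.
Work done on the gas = −W_by = 4740 J.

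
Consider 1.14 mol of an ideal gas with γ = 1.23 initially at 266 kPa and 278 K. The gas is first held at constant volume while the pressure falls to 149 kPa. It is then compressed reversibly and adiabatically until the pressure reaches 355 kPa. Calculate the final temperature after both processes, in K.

V₁ = nRT₁/P₁ = 1.14×8.314×278/266 = 9.91 L.
Step 1 — Isochoric: V stays 9.91 L; P/T = const ⇒ T₂ = 156 K, P₂ = 149 kPa.
W = 0 (no volume change).
ΔU = nCvΔT = 1.14×36.1×(156−278) = -5040 J.
Q = ΔU = -5040 J.
State after step 1: P = 149 kPa, V = 9.91 L, T = 156 K.
Step 2 — Adiabatic: T₂/T₁ = (P₂/P₁)^((γ−1)/γ) ⇒ T₂ = 156×(2.38)^0.187 = 183 K; V₂ = 4.89 L.
ΔU = nCvΔT = 1.14×36.1×(183−156) = 1130 J.
Q = 0 for an adiabatic process, so W = −ΔU = -1130 J.
Net over both steps: W = -1130 J, Q = -5040 J, ΔU = -3910 J.

183 K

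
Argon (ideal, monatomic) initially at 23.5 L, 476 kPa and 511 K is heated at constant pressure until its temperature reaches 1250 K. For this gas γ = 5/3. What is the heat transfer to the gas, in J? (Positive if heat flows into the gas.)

40400 J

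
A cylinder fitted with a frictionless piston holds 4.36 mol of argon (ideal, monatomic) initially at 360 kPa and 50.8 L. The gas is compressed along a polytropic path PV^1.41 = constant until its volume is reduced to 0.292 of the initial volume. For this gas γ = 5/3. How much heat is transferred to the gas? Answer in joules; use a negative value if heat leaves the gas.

T₁ = P₁V₁/(nR) = 360×50.8/(4.36×8.314) = 505 K.
Polytropic n=1.41: T₂ = T₁(V₁/V₂)^(n−1) = 505×(3.42)^0.41 = 836 K; P₂ = P₁(V₁/V₂)^n = 2040 kPa.
W = (P₁V₁−P₂V₂)/(n−1) = (360×50.8−2040×14.8)/0.41 = -29300 J.
ΔU = nCvΔT = 4.36×12.5×(836−505) = 18000 J.
Q = ΔU + W = -11300 J.

-11300 J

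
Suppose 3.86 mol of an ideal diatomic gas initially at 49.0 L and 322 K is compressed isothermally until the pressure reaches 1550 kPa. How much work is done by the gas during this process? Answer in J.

-20600 J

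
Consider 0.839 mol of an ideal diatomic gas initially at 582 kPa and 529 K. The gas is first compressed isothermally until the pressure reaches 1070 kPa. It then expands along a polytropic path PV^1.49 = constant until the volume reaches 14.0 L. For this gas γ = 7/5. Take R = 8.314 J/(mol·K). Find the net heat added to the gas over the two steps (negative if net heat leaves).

V₁ = nRT₁/P₁ = 0.839×8.314×529/582 = 6.34 L.
Step 1 — Isothermal: T stays 529 K; PV = const ⇒ V₂ = 3.45 L, P₂ = 1070 kPa.
ΔU = 0 (ideal gas, T constant).
W = nRT ln(V₂/V₁) = 0.839×8.314×529×ln(0.544) = -2250 J.
Q = ΔU + W = -2250 J.
State after step 1: P = 1070 kPa, V = 3.45 L, T = 529 K.
Step 2 — Polytropic n=1.49: T₂ = T₁(V₁/V₂)^(n−1) = 529×(0.246)^0.49 = 266 K; P₂ = P₁(V₁/V₂)^n = 133 kPa.
W = (P₁V₁−P₂V₂)/(n−1) = (1070×3.45−133×14.0)/0.49 = 3740 J.
ΔU = nCvΔT = 0.839×20.8×(266−529) = -4580 J.
Q = ΔU + W = -842 J.
Net over both steps: W = 1490 J, Q = -3090 J, ΔU = -4580 J.

-3090 J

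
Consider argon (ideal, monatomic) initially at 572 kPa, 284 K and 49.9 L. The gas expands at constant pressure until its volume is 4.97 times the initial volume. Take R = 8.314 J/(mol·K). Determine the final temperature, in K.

1410 K

Isobaric: P stays 572 kPa; V/T = const ⇒ T₂ = 1410 K, V₂ = 248 L.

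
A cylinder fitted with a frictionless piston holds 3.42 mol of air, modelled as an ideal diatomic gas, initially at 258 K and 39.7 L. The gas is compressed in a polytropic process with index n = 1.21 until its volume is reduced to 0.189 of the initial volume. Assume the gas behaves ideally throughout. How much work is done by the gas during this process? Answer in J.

-14600 J

P₁ = nRT₁/V₁ = 3.42×8.314×258/39.7 = 185 kPa.
Polytropic n=1.21: T₂ = T₁(V₁/V₂)^(n−1) = 258×(5.29)^0.21 = 366 K; P₂ = P₁(V₁/V₂)^n = 1390 kPa.
W = (P₁V₁−P₂V₂)/(n−1) = (185×39.7−1390×7.50)/0.21 = -14600 J.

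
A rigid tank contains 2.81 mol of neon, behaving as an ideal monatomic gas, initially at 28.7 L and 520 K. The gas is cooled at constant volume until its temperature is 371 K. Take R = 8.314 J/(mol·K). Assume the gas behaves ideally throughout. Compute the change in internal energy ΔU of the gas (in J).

-5220 J

P₁ = nRT₁/V₁ = 2.81×8.314×520/28.7 = 423 kPa.
Isochoric: V stays 28.7 L; P/T = const ⇒ T₂ = 371 K, P₂ = 302 kPa.
For an ideal gas ΔU = nCvΔT with Cv = (3/2)R = 12.5 J/(mol·K).
ΔU = 2.81×12.5×(371−520) = -5220 J.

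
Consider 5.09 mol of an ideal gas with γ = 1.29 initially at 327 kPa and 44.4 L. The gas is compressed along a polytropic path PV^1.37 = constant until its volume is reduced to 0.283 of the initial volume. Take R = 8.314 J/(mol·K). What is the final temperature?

547 K

T₁ = P₁V₁/(nR) = 327×44.4/(5.09×8.314) = 343 K.
Polytropic n=1.37: T₂ = T₁(V₁/V₂)^(n−1) = 343×(3.53)^0.37 = 547 K; P₂ = P₁(V₁/V₂)^n = 1840 kPa.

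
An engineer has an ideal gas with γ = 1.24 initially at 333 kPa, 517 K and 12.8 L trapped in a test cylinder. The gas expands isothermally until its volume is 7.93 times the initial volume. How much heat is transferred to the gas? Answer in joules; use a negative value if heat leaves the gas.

8830 J

n = P₁V₁/(RT₁) = 333×12.8/(8.314×517) = 0.992 mol.
Isothermal: T stays 517 K; PV = const ⇒ V₂ = 102 L, P₂ = 42.0 kPa.
ΔU = 0 (ideal gas, T constant).
W = nRT ln(V₂/V₁) = 0.992×8.314×517×ln(7.93) = 8830 J.
Q = ΔU + W = 8830 J.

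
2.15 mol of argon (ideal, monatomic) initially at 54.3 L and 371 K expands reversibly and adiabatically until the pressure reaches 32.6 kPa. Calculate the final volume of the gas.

120 L

P₁ = nRT₁/V₁ = 2.15×8.314×371/54.3 = 122 kPa.
Adiabatic: T₂/T₁ = (P₂/P₁)^((γ−1)/γ) ⇒ T₂ = 371×(0.267)^0.400 = 219 K; V₂ = 120 L.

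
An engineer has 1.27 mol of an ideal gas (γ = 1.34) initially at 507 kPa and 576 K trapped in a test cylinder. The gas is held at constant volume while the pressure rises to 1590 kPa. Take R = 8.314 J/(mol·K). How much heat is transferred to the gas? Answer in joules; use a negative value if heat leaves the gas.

V₁ = nRT₁/P₁ = 1.27×8.314×576/507 = 12.0 L.
Isochoric: V stays 12.0 L; P/T = const ⇒ T₂ = 1810 K, P₂ = 1590 kPa.
W = 0 (no volume change).
ΔU = nCvΔT = 1.27×24.5×(1810−576) = 38200 J.
Q = ΔU = 38200 J.

38200 J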